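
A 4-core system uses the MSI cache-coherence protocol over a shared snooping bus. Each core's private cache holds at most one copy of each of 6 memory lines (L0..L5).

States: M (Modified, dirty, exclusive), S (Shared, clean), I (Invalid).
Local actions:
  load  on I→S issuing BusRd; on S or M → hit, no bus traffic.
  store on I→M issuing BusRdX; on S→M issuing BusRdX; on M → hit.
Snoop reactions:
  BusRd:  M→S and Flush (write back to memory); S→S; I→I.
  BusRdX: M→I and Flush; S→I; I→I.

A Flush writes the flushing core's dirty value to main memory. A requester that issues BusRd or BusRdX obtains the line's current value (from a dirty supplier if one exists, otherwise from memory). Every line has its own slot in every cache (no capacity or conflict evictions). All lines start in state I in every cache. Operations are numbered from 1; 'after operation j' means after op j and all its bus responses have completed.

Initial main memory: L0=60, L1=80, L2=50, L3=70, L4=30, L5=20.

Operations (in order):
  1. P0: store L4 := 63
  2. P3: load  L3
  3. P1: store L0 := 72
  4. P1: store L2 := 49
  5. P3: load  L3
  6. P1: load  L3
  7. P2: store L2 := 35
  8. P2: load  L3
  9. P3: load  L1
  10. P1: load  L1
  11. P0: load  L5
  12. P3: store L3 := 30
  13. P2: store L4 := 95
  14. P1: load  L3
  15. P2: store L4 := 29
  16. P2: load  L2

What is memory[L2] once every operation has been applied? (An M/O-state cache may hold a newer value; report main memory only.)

memory[L2] = 49

step 1: P0: store L4 := 63  ⟶  MIII  (L4)  txn=BusRdX  M[L4]=30
step 2: P3: load  L3  ⟶  IIIS  (L3)  txn=BusRd  M[L3]=70
step 3: P1: store L0 := 72  ⟶  IMII  (L0)  txn=BusRdX  M[L0]=60
step 4: P1: store L2 := 49  ⟶  IMII  (L2)  txn=BusRdX  M[L2]=50
step 5: P3: load  L3  ⟶  IIIS  (L3)  txn=∅  M[L3]=70
step 6: P1: load  L3  ⟶  ISIS  (L3)  txn=BusRd  M[L3]=70
step 7: P2: store L2 := 35  ⟶  IIMI  (L2)  txn=BusRdX+Flush  M[L2]=49
step 8: P2: load  L3  ⟶  ISSS  (L3)  txn=BusRd  M[L3]=70
step 9: P3: load  L1  ⟶  IIIS  (L1)  txn=BusRd  M[L1]=80
step 10: P1: load  L1  ⟶  ISIS  (L1)  txn=BusRd  M[L1]=80
step 11: P0: load  L5  ⟶  SIII  (L5)  txn=BusRd  M[L5]=20
step 12: P3: store L3 := 30  ⟶  IIIM  (L3)  txn=BusRdX  M[L3]=70
step 13: P2: store L4 := 95  ⟶  IIMI  (L4)  txn=BusRdX+Flush  M[L4]=63
step 14: P1: load  L3  ⟶  ISIS  (L3)  txn=BusRd+Flush  M[L3]=30
step 15: P2: store L4 := 29  ⟶  IIMI  (L4)  txn=∅  M[L4]=63
step 16: P2: load  L2  ⟶  IIMI  (L2)  txn=∅  M[L2]=49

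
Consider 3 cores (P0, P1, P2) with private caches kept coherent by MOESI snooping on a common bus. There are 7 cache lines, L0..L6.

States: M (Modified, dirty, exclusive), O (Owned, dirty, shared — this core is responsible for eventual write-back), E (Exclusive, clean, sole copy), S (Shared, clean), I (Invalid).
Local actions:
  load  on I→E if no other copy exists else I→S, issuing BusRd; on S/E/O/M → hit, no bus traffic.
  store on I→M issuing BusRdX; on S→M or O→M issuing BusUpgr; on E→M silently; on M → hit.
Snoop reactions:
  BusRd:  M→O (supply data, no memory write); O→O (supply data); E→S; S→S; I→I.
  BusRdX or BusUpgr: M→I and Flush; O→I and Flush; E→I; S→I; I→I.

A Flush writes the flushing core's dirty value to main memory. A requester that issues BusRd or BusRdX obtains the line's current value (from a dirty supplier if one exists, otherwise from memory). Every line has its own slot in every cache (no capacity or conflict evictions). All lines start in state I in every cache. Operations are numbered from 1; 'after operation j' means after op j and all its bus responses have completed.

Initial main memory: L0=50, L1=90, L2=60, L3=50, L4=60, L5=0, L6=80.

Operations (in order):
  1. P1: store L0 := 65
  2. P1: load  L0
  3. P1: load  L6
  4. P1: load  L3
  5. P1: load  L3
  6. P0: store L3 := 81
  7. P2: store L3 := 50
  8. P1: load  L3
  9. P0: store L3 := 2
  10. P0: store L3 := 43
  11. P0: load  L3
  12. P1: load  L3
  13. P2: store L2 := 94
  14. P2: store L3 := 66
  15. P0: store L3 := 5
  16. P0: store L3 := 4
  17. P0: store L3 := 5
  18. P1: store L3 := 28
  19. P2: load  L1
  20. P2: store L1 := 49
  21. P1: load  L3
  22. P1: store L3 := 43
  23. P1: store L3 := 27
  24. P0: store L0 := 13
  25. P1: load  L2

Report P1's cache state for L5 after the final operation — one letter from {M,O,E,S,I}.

state = I

1. P1: store L0 := 65  bus=[BusRdX]  L0: P0=I P1=M P2=I  mem[L0]=50
2. P1: load  L0  bus=[-]  L0: P0=I P1=M P2=I  mem[L0]=50
3. P1: load  L6  bus=[BusRd]  L6: P0=I P1=E P2=I  mem[L6]=80
4. P1: load  L3  bus=[BusRd]  L3: P0=I P1=E P2=I  mem[L3]=50
5. P1: load  L3  bus=[-]  L3: P0=I P1=E P2=I  mem[L3]=50
6. P0: store L3 := 81  bus=[BusRdX]  L3: P0=M P1=I P2=I  mem[L3]=50
7. P2: store L3 := 50  bus=[BusRdX,Flush]  L3: P0=I P1=I P2=M  mem[L3]=81
8. P1: load  L3  bus=[BusRd]  L3: P0=I P1=S P2=O  mem[L3]=81
9. P0: store L3 := 2  bus=[BusRdX,Flush]  L3: P0=M P1=I P2=I  mem[L3]=50
10. P0: store L3 := 43  bus=[-]  L3: P0=M P1=I P2=I  mem[L3]=50
11. P0: load  L3  bus=[-]  L3: P0=M P1=I P2=I  mem[L3]=50
12. P1: load  L3  bus=[BusRd]  L3: P0=O P1=S P2=I  mem[L3]=50
13. P2: store L2 := 94  bus=[BusRdX]  L2: P0=I P1=I P2=M  mem[L2]=60
14. P2: store L3 := 66  bus=[BusRdX,Flush]  L3: P0=I P1=I P2=M  mem[L3]=43
15. P0: store L3 := 5  bus=[BusRdX,Flush]  L3: P0=M P1=I P2=I  mem[L3]=66
16. P0: store L3 := 4  bus=[-]  L3: P0=M P1=I P2=I  mem[L3]=66
17. P0: store L3 := 5  bus=[-]  L3: P0=M P1=I P2=I  mem[L3]=66
18. P1: store L3 := 28  bus=[BusRdX,Flush]  L3: P0=I P1=M P2=I  mem[L3]=5
19. P2: load  L1  bus=[BusRd]  L1: P0=I P1=I P2=E  mem[L1]=90
20. P2: store L1 := 49  bus=[-]  L1: P0=I P1=I P2=M  mem[L1]=90
21. P1: load  L3  bus=[-]  L3: P0=I P1=M P2=I  mem[L3]=5
22. P1: store L3 := 43  bus=[-]  L3: P0=I P1=M P2=I  mem[L3]=5
23. P1: store L3 := 27  bus=[-]  L3: P0=I P1=M P2=I  mem[L3]=5
24. P0: store L0 := 13  bus=[BusRdX,Flush]  L0: P0=M P1=I P2=I  mem[L0]=65
25. P1: load  L2  bus=[BusRd]  L2: P0=I P1=S P2=O  mem[L2]=60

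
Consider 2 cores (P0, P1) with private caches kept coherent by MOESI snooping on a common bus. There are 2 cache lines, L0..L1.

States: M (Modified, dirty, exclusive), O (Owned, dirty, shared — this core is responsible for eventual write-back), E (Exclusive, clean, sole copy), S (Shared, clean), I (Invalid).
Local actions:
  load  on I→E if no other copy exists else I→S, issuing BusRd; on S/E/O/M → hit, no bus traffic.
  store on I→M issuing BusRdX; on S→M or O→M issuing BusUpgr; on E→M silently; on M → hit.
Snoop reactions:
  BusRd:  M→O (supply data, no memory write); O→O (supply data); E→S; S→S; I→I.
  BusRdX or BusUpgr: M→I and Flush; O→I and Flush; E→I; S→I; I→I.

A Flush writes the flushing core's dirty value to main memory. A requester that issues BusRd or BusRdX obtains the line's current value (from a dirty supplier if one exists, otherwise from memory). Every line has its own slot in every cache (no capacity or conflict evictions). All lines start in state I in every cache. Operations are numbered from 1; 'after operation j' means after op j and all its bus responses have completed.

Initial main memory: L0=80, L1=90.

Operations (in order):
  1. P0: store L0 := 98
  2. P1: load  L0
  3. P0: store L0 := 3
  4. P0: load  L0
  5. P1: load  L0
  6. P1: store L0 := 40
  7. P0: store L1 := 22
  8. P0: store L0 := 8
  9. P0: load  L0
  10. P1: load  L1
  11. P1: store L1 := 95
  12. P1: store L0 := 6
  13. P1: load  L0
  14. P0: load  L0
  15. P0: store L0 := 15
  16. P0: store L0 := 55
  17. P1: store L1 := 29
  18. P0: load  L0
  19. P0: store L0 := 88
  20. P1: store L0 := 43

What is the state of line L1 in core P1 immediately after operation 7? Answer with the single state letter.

state = I

1. P0: store L0 := 98  bus=[BusRdX]  L0: P0=M P1=I  mem[L0]=80
2. P1: load  L0  bus=[BusRd]  L0: P0=O P1=S  mem[L0]=80
3. P0: store L0 := 3  bus=[BusUpgr]  L0: P0=M P1=I  mem[L0]=80
4. P0: load  L0  bus=[-]  L0: P0=M P1=I  mem[L0]=80
5. P1: load  L0  bus=[BusRd]  L0: P0=O P1=S  mem[L0]=80
6. P1: store L0 := 40  bus=[BusUpgr,Flush]  L0: P0=I P1=M  mem[L0]=3
7. P0: store L1 := 22  bus=[BusRdX]  L1: P0=M P1=I  mem[L1]=90
8. P0: store L0 := 8  bus=[BusRdX,Flush]  L0: P0=M P1=I  mem[L0]=40
9. P0: load  L0  bus=[-]  L0: P0=M P1=I  mem[L0]=40
10. P1: load  L1  bus=[BusRd]  L1: P0=O P1=S  mem[L1]=90
11. P1: store L1 := 95  bus=[BusUpgr,Flush]  L1: P0=I P1=M  mem[L1]=22
12. P1: store L0 := 6  bus=[BusRdX,Flush]  L0: P0=I P1=M  mem[L0]=8
13. P1: load  L0  bus=[-]  L0: P0=I P1=M  mem[L0]=8
14. P0: load  L0  bus=[BusRd]  L0: P0=S P1=O  mem[L0]=8
15. P0: store L0 := 15  bus=[BusUpgr,Flush]  L0: P0=M P1=I  mem[L0]=6
16. P0: store L0 := 55  bus=[-]  L0: P0=M P1=I  mem[L0]=6
17. P1: store L1 := 29  bus=[-]  L1: P0=I P1=M  mem[L1]=22
18. P0: load  L0  bus=[-]  L0: P0=M P1=I  mem[L0]=6
19. P0: store L0 := 88  bus=[-]  L0: P0=M P1=I  mem[L0]=6
20. P1: store L0 := 43  bus=[BusRdX,Flush]  L0: P0=I P1=M  mem[L0]=88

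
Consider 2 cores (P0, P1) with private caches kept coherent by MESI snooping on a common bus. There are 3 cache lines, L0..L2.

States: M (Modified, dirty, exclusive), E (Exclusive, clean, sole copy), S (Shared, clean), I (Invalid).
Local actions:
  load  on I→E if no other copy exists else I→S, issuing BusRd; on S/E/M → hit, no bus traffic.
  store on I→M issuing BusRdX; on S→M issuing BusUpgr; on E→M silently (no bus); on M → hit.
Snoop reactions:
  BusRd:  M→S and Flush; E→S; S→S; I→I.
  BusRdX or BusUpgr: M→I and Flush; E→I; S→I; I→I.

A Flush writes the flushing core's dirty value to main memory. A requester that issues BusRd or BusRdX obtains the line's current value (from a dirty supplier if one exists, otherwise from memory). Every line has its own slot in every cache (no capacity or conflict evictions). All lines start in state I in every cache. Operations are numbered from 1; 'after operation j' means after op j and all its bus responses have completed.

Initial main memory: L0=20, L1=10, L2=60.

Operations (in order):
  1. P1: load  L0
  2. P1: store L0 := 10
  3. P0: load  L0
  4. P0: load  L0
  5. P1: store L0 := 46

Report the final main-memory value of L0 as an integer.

1. P1: load  L0  bus=[BusRd]  L0: P0=I P1=E  mem[L0]=20
2. P1: store L0 := 10  bus=[-]  L0: P0=I P1=M  mem[L0]=20
3. P0: load  L0  bus=[BusRd,Flush]  L0: P0=S P1=S  mem[L0]=10
4. P0: load  L0  bus=[-]  L0: P0=S P1=S  mem[L0]=10
5. P1: store L0 := 46  bus=[BusUpgr]  L0: P0=I P1=M  mem[L0]=10

memory[L0] = 10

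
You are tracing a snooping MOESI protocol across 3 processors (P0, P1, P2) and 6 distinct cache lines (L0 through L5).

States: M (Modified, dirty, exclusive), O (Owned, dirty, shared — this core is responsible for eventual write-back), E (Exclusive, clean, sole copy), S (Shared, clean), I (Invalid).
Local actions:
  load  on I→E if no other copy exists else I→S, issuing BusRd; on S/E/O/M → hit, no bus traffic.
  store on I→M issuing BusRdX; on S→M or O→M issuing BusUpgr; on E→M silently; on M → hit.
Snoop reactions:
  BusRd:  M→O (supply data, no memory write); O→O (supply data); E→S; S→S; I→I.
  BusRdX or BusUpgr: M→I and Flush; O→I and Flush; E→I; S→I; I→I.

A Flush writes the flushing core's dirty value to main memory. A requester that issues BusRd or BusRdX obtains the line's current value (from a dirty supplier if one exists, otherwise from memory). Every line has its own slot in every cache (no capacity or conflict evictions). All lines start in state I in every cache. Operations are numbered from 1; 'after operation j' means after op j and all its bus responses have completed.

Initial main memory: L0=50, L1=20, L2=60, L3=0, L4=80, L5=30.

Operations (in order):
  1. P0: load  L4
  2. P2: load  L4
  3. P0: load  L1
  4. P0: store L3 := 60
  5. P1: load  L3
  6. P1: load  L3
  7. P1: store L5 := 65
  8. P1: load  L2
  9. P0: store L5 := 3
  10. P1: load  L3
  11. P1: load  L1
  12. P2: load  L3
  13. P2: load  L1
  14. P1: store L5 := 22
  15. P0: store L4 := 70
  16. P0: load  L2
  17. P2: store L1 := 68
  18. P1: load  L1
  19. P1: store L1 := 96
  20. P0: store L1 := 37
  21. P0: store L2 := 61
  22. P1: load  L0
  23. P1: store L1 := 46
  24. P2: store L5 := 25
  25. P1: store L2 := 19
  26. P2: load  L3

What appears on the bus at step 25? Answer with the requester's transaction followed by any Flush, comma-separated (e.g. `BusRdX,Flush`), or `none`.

bus = BusRdX,Flush

step 1: P0: load  L4  ⟶  EII  (L4)  txn=BusRd  M[L4]=80
step 2: P2: load  L4  ⟶  SIS  (L4)  txn=BusRd  M[L4]=80
step 3: P0: load  L1  ⟶  EII  (L1)  txn=BusRd  M[L1]=20
step 4: P0: store L3 := 60  ⟶  MII  (L3)  txn=BusRdX  M[L3]=0
step 5: P1: load  L3  ⟶  OSI  (L3)  txn=BusRd  M[L3]=0
step 6: P1: load  L3  ⟶  OSI  (L3)  txn=∅  M[L3]=0
step 7: P1: store L5 := 65  ⟶  IMI  (L5)  txn=BusRdX  M[L5]=30
step 8: P1: load  L2  ⟶  IEI  (L2)  txn=BusRd  M[L2]=60
step 9: P0: store L5 := 3  ⟶  MII  (L5)  txn=BusRdX+Flush  M[L5]=65
step 10: P1: load  L3  ⟶  OSI  (L3)  txn=∅  M[L3]=0
step 11: P1: load  L1  ⟶  SSI  (L1)  txn=BusRd  M[L1]=20
step 12: P2: load  L3  ⟶  OSS  (L3)  txn=BusRd  M[L3]=0
step 13: P2: load  L1  ⟶  SSS  (L1)  txn=BusRd  M[L1]=20
step 14: P1: store L5 := 22  ⟶  IMI  (L5)  txn=BusRdX+Flush  M[L5]=3
step 15: P0: store L4 := 70  ⟶  MII  (L4)  txn=BusUpgr  M[L4]=80
step 16: P0: load  L2  ⟶  SSI  (L2)  txn=BusRd  M[L2]=60
step 17: P2: store L1 := 68  ⟶  IIM  (L1)  txn=BusUpgr  M[L1]=20
step 18: P1: load  L1  ⟶  ISO  (L1)  txn=BusRd  M[L1]=20
step 19: P1: store L1 := 96  ⟶  IMI  (L1)  txn=BusUpgr+Flush  M[L1]=68
step 20: P0: store L1 := 37  ⟶  MII  (L1)  txn=BusRdX+Flush  M[L1]=96
step 21: P0: store L2 := 61  ⟶  MII  (L2)  txn=BusUpgr  M[L2]=60
step 22: P1: load  L0  ⟶  IEI  (L0)  txn=BusRd  M[L0]=50
step 23: P1: store L1 := 46  ⟶  IMI  (L1)  txn=BusRdX+Flush  M[L1]=37
step 24: P2: store L5 := 25  ⟶  IIM  (L5)  txn=BusRdX+Flush  M[L5]=22
step 25: P1: store L2 := 19  ⟶  IMI  (L2)  txn=BusRdX+Flush  M[L2]=61
step 26: P2: load  L3  ⟶  OSS  (L3)  txn=∅  M[L3]=0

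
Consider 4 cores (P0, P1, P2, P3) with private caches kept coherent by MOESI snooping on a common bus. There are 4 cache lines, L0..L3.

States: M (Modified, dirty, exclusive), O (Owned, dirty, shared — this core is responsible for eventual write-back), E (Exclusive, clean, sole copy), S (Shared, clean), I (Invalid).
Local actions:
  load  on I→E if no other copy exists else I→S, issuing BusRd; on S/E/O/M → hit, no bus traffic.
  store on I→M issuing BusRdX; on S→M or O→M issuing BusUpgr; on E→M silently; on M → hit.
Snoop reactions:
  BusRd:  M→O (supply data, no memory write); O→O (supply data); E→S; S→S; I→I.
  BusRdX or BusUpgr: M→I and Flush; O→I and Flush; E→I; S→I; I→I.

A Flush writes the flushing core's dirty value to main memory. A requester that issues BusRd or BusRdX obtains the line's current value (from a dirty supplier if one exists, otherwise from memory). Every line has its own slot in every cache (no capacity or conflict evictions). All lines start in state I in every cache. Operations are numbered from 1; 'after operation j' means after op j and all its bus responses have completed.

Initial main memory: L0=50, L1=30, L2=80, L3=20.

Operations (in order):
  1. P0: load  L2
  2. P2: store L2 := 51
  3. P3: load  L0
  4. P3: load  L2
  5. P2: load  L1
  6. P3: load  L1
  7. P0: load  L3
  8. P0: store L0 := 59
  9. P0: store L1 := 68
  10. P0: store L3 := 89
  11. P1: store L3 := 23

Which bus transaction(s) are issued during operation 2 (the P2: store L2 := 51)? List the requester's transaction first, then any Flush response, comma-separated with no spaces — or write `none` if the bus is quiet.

bus = BusRdX

step 1: P0: load  L2  ⟶  EIII  (L2)  txn=BusRd  M[L2]=80
step 2: P2: store L2 := 51  ⟶  IIMI  (L2)  txn=BusRdX  M[L2]=80
step 3: P3: load  L0  ⟶  IIIE  (L0)  txn=BusRd  M[L0]=50
step 4: P3: load  L2  ⟶  IIOS  (L2)  txn=BusRd  M[L2]=80
step 5: P2: load  L1  ⟶  IIEI  (L1)  txn=BusRd  M[L1]=30
step 6: P3: load  L1  ⟶  IISS  (L1)  txn=BusRd  M[L1]=30
step 7: P0: load  L3  ⟶  EIII  (L3)  txn=BusRd  M[L3]=20
step 8: P0: store L0 := 59  ⟶  MIII  (L0)  txn=BusRdX  M[L0]=50
step 9: P0: store L1 := 68  ⟶  MIII  (L1)  txn=BusRdX  M[L1]=30
step 10: P0: store L3 := 89  ⟶  MIII  (L3)  txn=∅  M[L3]=20
step 11: P1: store L3 := 23  ⟶  IMII  (L3)  txn=BusRdX+Flush  M[L3]=89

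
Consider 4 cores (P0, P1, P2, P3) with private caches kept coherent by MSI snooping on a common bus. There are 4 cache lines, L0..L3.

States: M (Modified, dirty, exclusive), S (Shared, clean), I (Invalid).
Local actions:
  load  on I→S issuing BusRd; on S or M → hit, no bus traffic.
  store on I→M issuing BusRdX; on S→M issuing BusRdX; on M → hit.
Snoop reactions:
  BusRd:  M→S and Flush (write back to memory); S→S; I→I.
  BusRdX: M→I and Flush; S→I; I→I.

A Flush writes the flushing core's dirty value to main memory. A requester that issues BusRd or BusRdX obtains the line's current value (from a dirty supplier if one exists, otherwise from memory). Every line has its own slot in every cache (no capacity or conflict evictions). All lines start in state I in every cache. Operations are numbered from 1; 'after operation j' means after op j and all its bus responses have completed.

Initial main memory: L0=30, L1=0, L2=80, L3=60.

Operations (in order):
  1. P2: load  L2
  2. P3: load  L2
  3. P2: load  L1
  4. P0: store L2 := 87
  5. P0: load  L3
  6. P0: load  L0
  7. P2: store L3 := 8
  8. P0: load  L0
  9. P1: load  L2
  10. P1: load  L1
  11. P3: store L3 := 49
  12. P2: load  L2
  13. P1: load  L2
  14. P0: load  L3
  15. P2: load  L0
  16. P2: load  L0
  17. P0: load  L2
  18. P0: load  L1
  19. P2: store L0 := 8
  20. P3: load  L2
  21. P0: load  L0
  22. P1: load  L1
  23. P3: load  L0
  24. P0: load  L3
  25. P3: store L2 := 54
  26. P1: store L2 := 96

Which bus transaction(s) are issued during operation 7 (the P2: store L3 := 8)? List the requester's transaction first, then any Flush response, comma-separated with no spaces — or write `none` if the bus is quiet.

bus = BusRdX

step 1: P2: load  L2  ⟶  IISI  (L2)  txn=BusRd  M[L2]=80
step 2: P3: load  L2  ⟶  IISS  (L2)  txn=BusRd  M[L2]=80
step 3: P2: load  L1  ⟶  IISI  (L1)  txn=BusRd  M[L1]=0
step 4: P0: store L2 := 87  ⟶  MIII  (L2)  txn=BusRdX  M[L2]=80
step 5: P0: load  L3  ⟶  SIII  (L3)  txn=BusRd  M[L3]=60
step 6: P0: load  L0  ⟶  SIII  (L0)  txn=BusRd  M[L0]=30
step 7: P2: store L3 := 8  ⟶  IIMI  (L3)  txn=BusRdX  M[L3]=60
step 8: P0: load  L0  ⟶  SIII  (L0)  txn=∅  M[L0]=30
step 9: P1: load  L2  ⟶  SSII  (L2)  txn=BusRd+Flush  M[L2]=87
step 10: P1: load  L1  ⟶  ISSI  (L1)  txn=BusRd  M[L1]=0
step 11: P3: store L3 := 49  ⟶  IIIM  (L3)  txn=BusRdX+Flush  M[L3]=8
step 12: P2: load  L2  ⟶  SSSI  (L2)  txn=BusRd  M[L2]=87
step 13: P1: load  L2  ⟶  SSSI  (L2)  txn=∅  M[L2]=87
step 14: P0: load  L3  ⟶  SIIS  (L3)  txn=BusRd+Flush  M[L3]=49
step 15: P2: load  L0  ⟶  SISI  (L0)  txn=BusRd  M[L0]=30
step 16: P2: load  L0  ⟶  SISI  (L0)  txn=∅  M[L0]=30
step 17: P0: load  L2  ⟶  SSSI  (L2)  txn=∅  M[L2]=87
step 18: P0: load  L1  ⟶  SSSI  (L1)  txn=BusRd  M[L1]=0
step 19: P2: store L0 := 8  ⟶  IIMI  (L0)  txn=BusRdX  M[L0]=30
step 20: P3: load  L2  ⟶  SSSS  (L2)  txn=BusRd  M[L2]=87
step 21: P0: load  L0  ⟶  SISI  (L0)  txn=BusRd+Flush  M[L0]=8
step 22: P1: load  L1  ⟶  SSSI  (L1)  txn=∅  M[L1]=0
step 23: P3: load  L0  ⟶  SISS  (L0)  txn=BusRd  M[L0]=8
step 24: P0: load  L3  ⟶  SIIS  (L3)  txn=∅  M[L3]=49
step 25: P3: store L2 := 54  ⟶  IIIM  (L2)  txn=BusRdX  M[L2]=87
step 26: P1: store L2 := 96  ⟶  IMII  (L2)  txn=BusRdX+Flush  M[L2]=54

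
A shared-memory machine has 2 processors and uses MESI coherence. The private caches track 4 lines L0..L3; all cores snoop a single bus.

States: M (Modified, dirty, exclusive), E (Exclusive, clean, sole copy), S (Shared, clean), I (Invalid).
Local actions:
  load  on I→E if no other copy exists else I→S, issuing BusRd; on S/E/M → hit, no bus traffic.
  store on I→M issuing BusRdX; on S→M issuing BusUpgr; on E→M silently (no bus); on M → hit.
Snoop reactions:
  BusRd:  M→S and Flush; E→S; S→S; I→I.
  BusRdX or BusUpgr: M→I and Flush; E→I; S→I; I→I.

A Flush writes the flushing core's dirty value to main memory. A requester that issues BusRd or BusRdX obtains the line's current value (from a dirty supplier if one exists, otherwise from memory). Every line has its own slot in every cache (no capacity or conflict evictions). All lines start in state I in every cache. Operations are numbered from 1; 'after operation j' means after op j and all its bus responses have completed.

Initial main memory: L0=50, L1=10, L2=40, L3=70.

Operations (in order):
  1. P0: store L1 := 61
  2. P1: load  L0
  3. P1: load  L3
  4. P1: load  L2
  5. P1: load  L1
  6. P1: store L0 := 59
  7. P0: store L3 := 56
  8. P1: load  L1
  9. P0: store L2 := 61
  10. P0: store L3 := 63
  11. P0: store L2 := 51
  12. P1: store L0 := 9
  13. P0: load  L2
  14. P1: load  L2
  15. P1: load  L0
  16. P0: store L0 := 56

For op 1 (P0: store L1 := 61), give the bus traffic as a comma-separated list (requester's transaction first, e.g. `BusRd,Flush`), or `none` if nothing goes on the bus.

bus = BusRdX

1. P0: store L1 := 61  bus=[BusRdX]  L1: P0=M P1=I  mem[L1]=10
2. P1: load  L0  bus=[BusRd]  L0: P0=I P1=E  mem[L0]=50
3. P1: load  L3  bus=[BusRd]  L3: P0=I P1=E  mem[L3]=70
4. P1: load  L2  bus=[BusRd]  L2: P0=I P1=E  mem[L2]=40
5. P1: load  L1  bus=[BusRd,Flush]  L1: P0=S P1=S  mem[L1]=61
6. P1: store L0 := 59  bus=[-]  L0: P0=I P1=M  mem[L0]=50
7. P0: store L3 := 56  bus=[BusRdX]  L3: P0=M P1=I  mem[L3]=70
8. P1: load  L1  bus=[-]  L1: P0=S P1=S  mem[L1]=61
9. P0: store L2 := 61  bus=[BusRdX]  L2: P0=M P1=I  mem[L2]=40
10. P0: store L3 := 63  bus=[-]  L3: P0=M P1=I  mem[L3]=70
11. P0: store L2 := 51  bus=[-]  L2: P0=M P1=I  mem[L2]=40
12. P1: store L0 := 9  bus=[-]  L0: P0=I P1=M  mem[L0]=50
13. P0: load  L2  bus=[-]  L2: P0=M P1=I  mem[L2]=40
14. P1: load  L2  bus=[BusRd,Flush]  L2: P0=S P1=S  mem[L2]=51
15. P1: load  L0  bus=[-]  L0: P0=I P1=M  mem[L0]=50
16. P0: store L0 := 56  bus=[BusRdX,Flush]  L0: P0=M P1=I  mem[L0]=9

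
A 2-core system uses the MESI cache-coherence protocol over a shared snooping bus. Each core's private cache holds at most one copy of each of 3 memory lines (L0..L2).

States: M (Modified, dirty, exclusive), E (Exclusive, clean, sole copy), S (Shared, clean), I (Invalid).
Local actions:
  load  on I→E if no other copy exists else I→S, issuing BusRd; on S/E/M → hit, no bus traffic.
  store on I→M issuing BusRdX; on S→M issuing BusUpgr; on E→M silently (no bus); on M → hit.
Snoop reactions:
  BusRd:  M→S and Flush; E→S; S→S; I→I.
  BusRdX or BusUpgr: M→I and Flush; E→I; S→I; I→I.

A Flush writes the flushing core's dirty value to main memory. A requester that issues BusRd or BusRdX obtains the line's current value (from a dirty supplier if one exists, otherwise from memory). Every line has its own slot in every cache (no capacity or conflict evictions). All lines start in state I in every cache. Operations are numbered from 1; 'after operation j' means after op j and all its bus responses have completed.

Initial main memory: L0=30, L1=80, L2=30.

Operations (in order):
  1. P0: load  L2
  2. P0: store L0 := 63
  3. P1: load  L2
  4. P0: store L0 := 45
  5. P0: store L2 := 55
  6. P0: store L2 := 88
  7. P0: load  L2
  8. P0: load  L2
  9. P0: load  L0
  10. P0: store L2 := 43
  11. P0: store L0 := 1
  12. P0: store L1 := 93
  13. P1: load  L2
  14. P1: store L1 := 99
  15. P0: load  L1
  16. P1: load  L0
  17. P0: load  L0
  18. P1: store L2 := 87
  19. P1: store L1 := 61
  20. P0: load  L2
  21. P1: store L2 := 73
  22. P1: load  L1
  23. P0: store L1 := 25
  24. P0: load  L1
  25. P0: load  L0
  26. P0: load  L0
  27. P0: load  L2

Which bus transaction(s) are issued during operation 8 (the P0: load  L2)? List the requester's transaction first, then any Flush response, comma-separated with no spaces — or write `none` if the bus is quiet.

[1] P0: load  L2 | P0:E(30), P1:I | bus: BusRd
[2] P0: store L0 := 63 | P0:M(63), P1:I | bus: BusRdX
[3] P1: load  L2 | P0:S(30), P1:S(30) | bus: BusRd
[4] P0: store L0 := 45 | P0:M(45), P1:I | bus: none
[5] P0: store L2 := 55 | P0:M(55), P1:I | bus: BusUpgr
[6] P0: store L2 := 88 | P0:M(88), P1:I | bus: none
[7] P0: load  L2 | P0:M(88), P1:I | bus: none
[8] P0: load  L2 | P0:M(88), P1:I | bus: none
[9] P0: load  L0 | P0:M(45), P1:I | bus: none
[10] P0: store L2 := 43 | P0:M(43), P1:I | bus: none
[11] P0: store L0 := 1 | P0:M(1), P1:I | bus: none
[12] P0: store L1 := 93 | P0:M(93), P1:I | bus: BusRdX
[13] P1: load  L2 | P0:S(43), P1:S(43) | bus: BusRd,Flush
[14] P1: store L1 := 99 | P0:I, P1:M(99) | bus: BusRdX,Flush
[15] P0: load  L1 | P0:S(99), P1:S(99) | bus: BusRd,Flush
[16] P1: load  L0 | P0:S(1), P1:S(1) | bus: BusRd,Flush
[17] P0: load  L0 | P0:S(1), P1:S(1) | bus: none
[18] P1: store L2 := 87 | P0:I, P1:M(87) | bus: BusUpgr
[19] P1: store L1 := 61 | P0:I, P1:M(61) | bus: BusUpgr
[20] P0: load  L2 | P0:S(87), P1:S(87) | bus: BusRd,Flush
[21] P1: store L2 := 73 | P0:I, P1:M(73) | bus: BusUpgr
[22] P1: load  L1 | P0:I, P1:M(61) | bus: none
[23] P0: store L1 := 25 | P0:M(25), P1:I | bus: BusRdX,Flush
[24] P0: load  L1 | P0:M(25), P1:I | bus: none
[25] P0: load  L0 | P0:S(1), P1:S(1) | bus: none
[26] P0: load  L0 | P0:S(1), P1:S(1) | bus: none
[27] P0: load  L2 | P0:S(73), P1:S(73) | bus: BusRd,Flush

bus = none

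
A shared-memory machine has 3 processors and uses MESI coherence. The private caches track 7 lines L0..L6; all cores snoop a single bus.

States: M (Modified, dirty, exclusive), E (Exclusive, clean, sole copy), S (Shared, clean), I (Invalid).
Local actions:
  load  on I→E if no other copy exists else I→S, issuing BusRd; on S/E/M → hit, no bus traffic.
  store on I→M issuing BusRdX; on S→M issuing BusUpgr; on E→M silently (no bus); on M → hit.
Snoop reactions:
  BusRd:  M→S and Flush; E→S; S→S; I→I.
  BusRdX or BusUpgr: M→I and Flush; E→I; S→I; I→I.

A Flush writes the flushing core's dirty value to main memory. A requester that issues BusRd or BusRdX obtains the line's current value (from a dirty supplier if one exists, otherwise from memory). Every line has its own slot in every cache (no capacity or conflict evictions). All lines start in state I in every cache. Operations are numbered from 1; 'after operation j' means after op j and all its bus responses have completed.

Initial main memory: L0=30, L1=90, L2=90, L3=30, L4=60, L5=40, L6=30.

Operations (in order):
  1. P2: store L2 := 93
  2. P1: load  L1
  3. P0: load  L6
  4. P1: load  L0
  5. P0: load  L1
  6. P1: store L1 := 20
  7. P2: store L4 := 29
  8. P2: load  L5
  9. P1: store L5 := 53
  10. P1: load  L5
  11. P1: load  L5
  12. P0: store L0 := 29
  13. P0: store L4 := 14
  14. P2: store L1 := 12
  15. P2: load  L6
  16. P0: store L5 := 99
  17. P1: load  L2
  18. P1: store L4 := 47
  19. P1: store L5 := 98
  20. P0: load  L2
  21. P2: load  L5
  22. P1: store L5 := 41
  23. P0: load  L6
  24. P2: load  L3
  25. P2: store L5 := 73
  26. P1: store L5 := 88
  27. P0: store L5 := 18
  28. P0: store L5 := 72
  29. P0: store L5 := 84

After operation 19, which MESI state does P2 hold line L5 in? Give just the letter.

  op1 P2: store L2 := 93 → I/I/M on L2; bus BusRdX; mem=90
  op2 P1: load  L1 → I/E/I on L1; bus BusRd; mem=90
  op3 P0: load  L6 → E/I/I on L6; bus BusRd; mem=30
  op4 P1: load  L0 → I/E/I on L0; bus BusRd; mem=30
  op5 P0: load  L1 → S/S/I on L1; bus BusRd; mem=90
  op6 P1: store L1 := 20 → I/M/I on L1; bus BusUpgr; mem=90
  op7 P2: store L4 := 29 → I/I/M on L4; bus BusRdX; mem=60
  op8 P2: load  L5 → I/I/E on L5; bus BusRd; mem=40
  op9 P1: store L5 := 53 → I/M/I on L5; bus BusRdX; mem=40
  op10 P1: load  L5 → I/M/I on L5; bus (none); mem=40
  op11 P1: load  L5 → I/M/I on L5; bus (none); mem=40
  op12 P0: store L0 := 29 → M/I/I on L0; bus BusRdX; mem=30
  op13 P0: store L4 := 14 → M/I/I on L4; bus BusRdX Flush; mem=29
  op14 P2: store L1 := 12 → I/I/M on L1; bus BusRdX Flush; mem=20
  op15 P2: load  L6 → S/I/S on L6; bus BusRd; mem=30
  op16 P0: store L5 := 99 → M/I/I on L5; bus BusRdX Flush; mem=53
  op17 P1: load  L2 → I/S/S on L2; bus BusRd Flush; mem=93
  op18 P1: store L4 := 47 → I/M/I on L4; bus BusRdX Flush; mem=14
  op19 P1: store L5 := 98 → I/M/I on L5; bus BusRdX Flush; mem=99
  op20 P0: load  L2 → S/S/S on L2; bus BusRd; mem=93
  op21 P2: load  L5 → I/S/S on L5; bus BusRd Flush; mem=98
  op22 P1: store L5 := 41 → I/M/I on L5; bus BusUpgr; mem=98
  op23 P0: load  L6 → S/I/S on L6; bus (none); mem=30
  op24 P2: load  L3 → I/I/E on L3; bus BusRd; mem=30
  op25 P2: store L5 := 73 → I/I/M on L5; bus BusRdX Flush; mem=41
  op26 P1: store L5 := 88 → I/M/I on L5; bus BusRdX Flush; mem=73
  op27 P0: store L5 := 18 → M/I/I on L5; bus BusRdX Flush; mem=88
  op28 P0: store L5 := 72 → M/I/I on L5; bus (none); mem=88
  op29 P0: store L5 := 84 → M/I/I on L5; bus (none); mem=88

state = I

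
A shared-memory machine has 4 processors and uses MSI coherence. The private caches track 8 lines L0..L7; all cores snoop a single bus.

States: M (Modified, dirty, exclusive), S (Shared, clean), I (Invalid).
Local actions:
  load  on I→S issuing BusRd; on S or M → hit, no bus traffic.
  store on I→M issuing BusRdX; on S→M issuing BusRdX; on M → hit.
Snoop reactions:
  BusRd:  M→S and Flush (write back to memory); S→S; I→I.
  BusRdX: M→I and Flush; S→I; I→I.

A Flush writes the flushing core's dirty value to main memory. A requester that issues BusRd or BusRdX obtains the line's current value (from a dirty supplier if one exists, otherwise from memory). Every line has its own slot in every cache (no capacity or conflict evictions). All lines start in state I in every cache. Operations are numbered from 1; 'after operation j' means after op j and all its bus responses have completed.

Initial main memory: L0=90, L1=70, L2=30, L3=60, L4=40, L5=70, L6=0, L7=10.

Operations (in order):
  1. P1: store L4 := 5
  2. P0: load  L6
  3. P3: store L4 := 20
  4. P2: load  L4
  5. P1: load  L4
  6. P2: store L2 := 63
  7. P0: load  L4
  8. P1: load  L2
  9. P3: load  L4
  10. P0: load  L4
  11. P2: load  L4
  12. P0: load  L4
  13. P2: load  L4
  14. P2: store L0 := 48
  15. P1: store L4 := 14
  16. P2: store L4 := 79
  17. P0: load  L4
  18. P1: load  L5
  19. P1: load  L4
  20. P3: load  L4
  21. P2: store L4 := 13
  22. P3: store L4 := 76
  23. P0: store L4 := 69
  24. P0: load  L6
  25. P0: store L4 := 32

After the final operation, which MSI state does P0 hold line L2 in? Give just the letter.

state = I

step 1: P1: store L4 := 5  ⟶  IMII  (L4)  txn=BusRdX  M[L4]=40
step 2: P0: load  L6  ⟶  SIII  (L6)  txn=BusRd  M[L6]=0
step 3: P3: store L4 := 20  ⟶  IIIM  (L4)  txn=BusRdX+Flush  M[L4]=5
step 4: P2: load  L4  ⟶  IISS  (L4)  txn=BusRd+Flush  M[L4]=20
step 5: P1: load  L4  ⟶  ISSS  (L4)  txn=BusRd  M[L4]=20
step 6: P2: store L2 := 63  ⟶  IIMI  (L2)  txn=BusRdX  M[L2]=30
step 7: P0: load  L4  ⟶  SSSS  (L4)  txn=BusRd  M[L4]=20
step 8: P1: load  L2  ⟶  ISSI  (L2)  txn=BusRd+Flush  M[L2]=63
step 9: P3: load  L4  ⟶  SSSS  (L4)  txn=∅  M[L4]=20
step 10: P0: load  L4  ⟶  SSSS  (L4)  txn=∅  M[L4]=20
step 11: P2: load  L4  ⟶  SSSS  (L4)  txn=∅  M[L4]=20
step 12: P0: load  L4  ⟶  SSSS  (L4)  txn=∅  M[L4]=20
step 13: P2: load  L4  ⟶  SSSS  (L4)  txn=∅  M[L4]=20
step 14: P2: store L0 := 48  ⟶  IIMI  (L0)  txn=BusRdX  M[L0]=90
step 15: P1: store L4 := 14  ⟶  IMII  (L4)  txn=BusRdX  M[L4]=20
step 16: P2: store L4 := 79  ⟶  IIMI  (L4)  txn=BusRdX+Flush  M[L4]=14
step 17: P0: load  L4  ⟶  SISI  (L4)  txn=BusRd+Flush  M[L4]=79
step 18: P1: load  L5  ⟶  ISII  (L5)  txn=BusRd  M[L5]=70
step 19: P1: load  L4  ⟶  SSSI  (L4)  txn=BusRd  M[L4]=79
step 20: P3: load  L4  ⟶  SSSS  (L4)  txn=BusRd  M[L4]=79
step 21: P2: store L4 := 13  ⟶  IIMI  (L4)  txn=BusRdX  M[L4]=79
step 22: P3: store L4 := 76  ⟶  IIIM  (L4)  txn=BusRdX+Flush  M[L4]=13
step 23: P0: store L4 := 69  ⟶  MIII  (L4)  txn=BusRdX+Flush  M[L4]=76
step 24: P0: load  L6  ⟶  SIII  (L6)  txn=∅  M[L6]=0
step 25: P0: store L4 := 32  ⟶  MIII  (L4)  txn=∅  M[L4]=76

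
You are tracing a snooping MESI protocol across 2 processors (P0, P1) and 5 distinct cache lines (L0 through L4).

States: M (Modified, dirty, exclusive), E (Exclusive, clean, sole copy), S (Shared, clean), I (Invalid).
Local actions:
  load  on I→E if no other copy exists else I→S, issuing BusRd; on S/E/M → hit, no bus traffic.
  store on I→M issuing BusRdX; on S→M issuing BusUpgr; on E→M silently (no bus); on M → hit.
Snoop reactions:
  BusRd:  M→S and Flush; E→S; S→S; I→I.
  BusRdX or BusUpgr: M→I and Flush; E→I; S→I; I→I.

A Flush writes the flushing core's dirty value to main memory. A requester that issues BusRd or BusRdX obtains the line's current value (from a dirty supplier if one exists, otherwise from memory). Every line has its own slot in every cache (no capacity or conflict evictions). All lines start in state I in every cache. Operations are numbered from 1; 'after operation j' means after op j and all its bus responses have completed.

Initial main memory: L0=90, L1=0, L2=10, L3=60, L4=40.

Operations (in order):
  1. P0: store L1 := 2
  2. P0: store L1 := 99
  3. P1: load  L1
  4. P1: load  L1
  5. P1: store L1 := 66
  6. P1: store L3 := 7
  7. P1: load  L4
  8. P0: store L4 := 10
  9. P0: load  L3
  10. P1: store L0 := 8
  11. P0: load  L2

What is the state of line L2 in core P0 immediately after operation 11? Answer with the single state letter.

state = E

1. P0: store L1 := 2  bus=[BusRdX]  L1: P0=M P1=I  mem[L1]=0
2. P0: store L1 := 99  bus=[-]  L1: P0=M P1=I  mem[L1]=0
3. P1: load  L1  bus=[BusRd,Flush]  L1: P0=S P1=S  mem[L1]=99
4. P1: load  L1  bus=[-]  L1: P0=S P1=S  mem[L1]=99
5. P1: store L1 := 66  bus=[BusUpgr]  L1: P0=I P1=M  mem[L1]=99
6. P1: store L3 := 7  bus=[BusRdX]  L3: P0=I P1=M  mem[L3]=60
7. P1: load  L4  bus=[BusRd]  L4: P0=I P1=E  mem[L4]=40
8. P0: store L4 := 10  bus=[BusRdX]  L4: P0=M P1=I  mem[L4]=40
9. P0: load  L3  bus=[BusRd,Flush]  L3: P0=S P1=S  mem[L3]=7
10. P1: store L0 := 8  bus=[BusRdX]  L0: P0=I P1=M  mem[L0]=90
11. P0: load  L2  bus=[BusRd]  L2: P0=E P1=I  mem[L2]=10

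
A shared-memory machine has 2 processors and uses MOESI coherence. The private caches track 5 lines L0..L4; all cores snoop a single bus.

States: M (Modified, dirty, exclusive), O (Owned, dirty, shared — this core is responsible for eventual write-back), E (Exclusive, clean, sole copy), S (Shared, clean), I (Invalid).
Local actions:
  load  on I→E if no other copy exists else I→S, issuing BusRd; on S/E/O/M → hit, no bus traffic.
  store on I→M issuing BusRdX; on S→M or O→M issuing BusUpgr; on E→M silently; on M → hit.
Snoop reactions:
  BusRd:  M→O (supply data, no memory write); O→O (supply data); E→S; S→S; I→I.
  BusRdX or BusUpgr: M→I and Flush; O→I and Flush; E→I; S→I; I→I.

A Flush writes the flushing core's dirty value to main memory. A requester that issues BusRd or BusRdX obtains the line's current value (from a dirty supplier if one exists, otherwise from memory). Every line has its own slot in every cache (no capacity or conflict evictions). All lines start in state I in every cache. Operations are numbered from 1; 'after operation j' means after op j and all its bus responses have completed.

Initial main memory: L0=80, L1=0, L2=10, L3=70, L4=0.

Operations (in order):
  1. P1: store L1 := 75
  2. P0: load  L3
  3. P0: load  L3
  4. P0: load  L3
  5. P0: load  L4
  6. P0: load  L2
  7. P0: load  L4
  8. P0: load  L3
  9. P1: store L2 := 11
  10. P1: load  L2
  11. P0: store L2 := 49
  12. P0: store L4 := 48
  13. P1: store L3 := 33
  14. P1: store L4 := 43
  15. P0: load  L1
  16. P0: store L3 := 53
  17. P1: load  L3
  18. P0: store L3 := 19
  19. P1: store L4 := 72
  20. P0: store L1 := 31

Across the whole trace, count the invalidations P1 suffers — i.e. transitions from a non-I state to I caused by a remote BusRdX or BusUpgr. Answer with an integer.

invalidations = 4

[1] P1: store L1 := 75 | P0:I, P1:M(75) | bus: BusRdX
[2] P0: load  L3 | P0:E(70), P1:I | bus: BusRd
[3] P0: load  L3 | P0:E(70), P1:I | bus: none
[4] P0: load  L3 | P0:E(70), P1:I | bus: none
[5] P0: load  L4 | P0:E(0), P1:I | bus: BusRd
[6] P0: load  L2 | P0:E(10), P1:I | bus: BusRd
[7] P0: load  L4 | P0:E(0), P1:I | bus: none
[8] P0: load  L3 | P0:E(70), P1:I | bus: none
[9] P1: store L2 := 11 | P0:I, P1:M(11) | bus: BusRdX
[10] P1: load  L2 | P0:I, P1:M(11) | bus: none
[11] P0: store L2 := 49 | P0:M(49), P1:I | bus: BusRdX,Flush
[12] P0: store L4 := 48 | P0:M(48), P1:I | bus: none
[13] P1: store L3 := 33 | P0:I, P1:M(33) | bus: BusRdX
[14] P1: store L4 := 43 | P0:I, P1:M(43) | bus: BusRdX,Flush
[15] P0: load  L1 | P0:S(75), P1:O(75) | bus: BusRd
[16] P0: store L3 := 53 | P0:M(53), P1:I | bus: BusRdX,Flush
[17] P1: load  L3 | P0:O(53), P1:S(53) | bus: BusRd
[18] P0: store L3 := 19 | P0:M(19), P1:I | bus: BusUpgr
[19] P1: store L4 := 72 | P0:I, P1:M(72) | bus: none
[20] P0: store L1 := 31 | P0:M(31), P1:I | bus: BusUpgr,Flush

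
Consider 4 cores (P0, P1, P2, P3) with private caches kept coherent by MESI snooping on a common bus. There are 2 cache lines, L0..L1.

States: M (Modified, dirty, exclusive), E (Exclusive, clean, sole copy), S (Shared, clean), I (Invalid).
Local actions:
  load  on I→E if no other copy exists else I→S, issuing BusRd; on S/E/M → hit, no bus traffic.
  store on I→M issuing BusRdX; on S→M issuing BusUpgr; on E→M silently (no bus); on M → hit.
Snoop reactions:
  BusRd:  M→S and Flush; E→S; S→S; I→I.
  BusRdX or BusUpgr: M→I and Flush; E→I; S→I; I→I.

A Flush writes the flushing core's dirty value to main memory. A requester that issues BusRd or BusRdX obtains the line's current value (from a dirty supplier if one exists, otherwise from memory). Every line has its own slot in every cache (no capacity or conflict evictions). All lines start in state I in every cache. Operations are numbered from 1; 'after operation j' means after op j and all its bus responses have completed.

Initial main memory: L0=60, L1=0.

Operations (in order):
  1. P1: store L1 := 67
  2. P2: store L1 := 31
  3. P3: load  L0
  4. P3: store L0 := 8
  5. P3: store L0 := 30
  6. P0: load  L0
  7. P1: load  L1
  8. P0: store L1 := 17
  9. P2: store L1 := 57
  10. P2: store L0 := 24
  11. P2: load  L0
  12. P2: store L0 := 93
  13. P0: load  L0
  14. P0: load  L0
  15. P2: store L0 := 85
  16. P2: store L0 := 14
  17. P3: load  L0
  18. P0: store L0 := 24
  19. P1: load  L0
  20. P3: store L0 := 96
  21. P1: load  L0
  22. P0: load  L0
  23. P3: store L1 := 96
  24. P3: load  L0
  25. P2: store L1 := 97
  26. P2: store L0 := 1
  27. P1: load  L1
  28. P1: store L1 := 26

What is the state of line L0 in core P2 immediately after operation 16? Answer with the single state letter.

state = M

step 1: P1: store L1 := 67  ⟶  IMII  (L1)  txn=BusRdX  M[L1]=0
step 2: P2: store L1 := 31  ⟶  IIMI  (L1)  txn=BusRdX+Flush  M[L1]=67
step 3: P3: load  L0  ⟶  IIIE  (L0)  txn=BusRd  M[L0]=60
step 4: P3: store L0 := 8  ⟶  IIIM  (L0)  txn=∅  M[L0]=60
step 5: P3: store L0 := 30  ⟶  IIIM  (L0)  txn=∅  M[L0]=60
step 6: P0: load  L0  ⟶  SIIS  (L0)  txn=BusRd+Flush  M[L0]=30
step 7: P1: load  L1  ⟶  ISSI  (L1)  txn=BusRd+Flush  M[L1]=31
step 8: P0: store L1 := 17  ⟶  MIII  (L1)  txn=BusRdX  M[L1]=31
step 9: P2: store L1 := 57  ⟶  IIMI  (L1)  txn=BusRdX+Flush  M[L1]=17
step 10: P2: store L0 := 24  ⟶  IIMI  (L0)  txn=BusRdX  M[L0]=30
step 11: P2: load  L0  ⟶  IIMI  (L0)  txn=∅  M[L0]=30
step 12: P2: store L0 := 93  ⟶  IIMI  (L0)  txn=∅  M[L0]=30
step 13: P0: load  L0  ⟶  SISI  (L0)  txn=BusRd+Flush  M[L0]=93
step 14: P0: load  L0  ⟶  SISI  (L0)  txn=∅  M[L0]=93
step 15: P2: store L0 := 85  ⟶  IIMI  (L0)  txn=BusUpgr  M[L0]=93
step 16: P2: store L0 := 14  ⟶  IIMI  (L0)  txn=∅  M[L0]=93
step 17: P3: load  L0  ⟶  IISS  (L0)  txn=BusRd+Flush  M[L0]=14
step 18: P0: store L0 := 24  ⟶  MIII  (L0)  txn=BusRdX  M[L0]=14
step 19: P1: load  L0  ⟶  SSII  (L0)  txn=BusRd+Flush  M[L0]=24
step 20: P3: store L0 := 96  ⟶  IIIM  (L0)  txn=BusRdX  M[L0]=24
step 21: P1: load  L0  ⟶  ISIS  (L0)  txn=BusRd+Flush  M[L0]=96
step 22: P0: load  L0  ⟶  SSIS  (L0)  txn=BusRd  M[L0]=96
step 23: P3: store L1 := 96  ⟶  IIIM  (L1)  txn=BusRdX+Flush  M[L1]=57
step 24: P3: load  L0  ⟶  SSIS  (L0)  txn=∅  M[L0]=96
step 25: P2: store L1 := 97  ⟶  IIMI  (L1)  txn=BusRdX+Flush  M[L1]=96
step 26: P2: store L0 := 1  ⟶  IIMI  (L0)  txn=BusRdX  M[L0]=96
step 27: P1: load  L1  ⟶  ISSI  (L1)  txn=BusRd+Flush  M[L1]=97
step 28: P1: store L1 := 26  ⟶  IMII  (L1)  txn=BusUpgr  M[L1]=97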